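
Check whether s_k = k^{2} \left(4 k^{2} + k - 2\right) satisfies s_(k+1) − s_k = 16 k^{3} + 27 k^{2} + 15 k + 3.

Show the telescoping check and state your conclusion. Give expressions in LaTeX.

s_(k+1) = (k + 1)**2*(k + 4*(k + 1)**2 - 1)
s_(k+1) − s_k = 16*k**3 + 27*k**2 + 15*k + 3
(s_(k+1) − s_k) − t_k = 0

valid (s_(k+1) − s_k reduces to t_k)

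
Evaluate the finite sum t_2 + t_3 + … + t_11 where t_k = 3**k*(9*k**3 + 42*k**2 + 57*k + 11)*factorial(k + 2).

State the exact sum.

r(k) = 3*(9*k**4 + 96*k**3 + 375*k**2 + 623*k + 357)/(9*k**3 + 42*k**2 + 57*k + 11) after simplifying.
Factor: A=3*k + 9; B=1; C=k**3 + 14*k**2/3 + 19*k/3 + 11/9.
Key eq: (3*k + 9)·f(k+1) = (1)·f(k) + (k**3 + 14*k**2/3 + 19*k/3 + 11/9).
deg f ≤ 2 (via 1,0,3).
A polynomial solution: f(k) = (3*k**2 - 2)/9.
Then R = B(k−1)f/C = (3*k**2 - 2)/(9*k**3 + 42*k**2 + 57*k + 11), so s_k = R(k)·t_k = 3**k*(3*k**2 - 2)*factorial(k + 2).
Check: Δs_k = 3**k*(9*k**3 + 42*k**2 + 57*k + 11)*factorial(k + 2). ✓
Evaluate s at k=12 and k=2: 19921950849056256000 and 2160; difference 19921950849056253840.

Σ = 19921950849056253840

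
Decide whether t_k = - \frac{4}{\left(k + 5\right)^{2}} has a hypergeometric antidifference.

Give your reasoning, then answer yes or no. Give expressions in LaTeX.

The ratio is (k + 5)**2/(k + 6)**2.
Gosper form: A/B · C(k+1)/C(k) with A=k**2 + 10*k + 25, B=k**2 + 12*k + 36, C=1.
Solve (k**2 + 10*k + 25)·f(k+1) − (k**2 + 10*k + 25)·f(k) = 1.
Degrees (2,2,0) ⇒ d ≤ 0.
Write f(k) = c0. Then LHS − RHS = -1, requiring -1 = 0: contradictory. No certificate.

No — t_k has no hypergeometric antidifference.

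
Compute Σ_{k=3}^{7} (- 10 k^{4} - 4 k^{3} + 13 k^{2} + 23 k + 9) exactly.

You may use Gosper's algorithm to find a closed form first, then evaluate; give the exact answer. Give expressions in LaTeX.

Σ = -47315

Step 1: r(k) = (10*k**4 + 44*k**3 + 59*k**2 + 3*k - 31)/(10*k**4 + 4*k**3 - 13*k**2 - 23*k - 9).
A = 1, B = 1, C = k**4 + 2*k**3/5 - 13*k**2/10 - 23*k/10 - 9/10.
f must satisfy (1)·f(k+1) − (1)·f(k) = k**4 + 2*k**3/5 - 13*k**2/10 - 23*k/10 - 9/10.
d = 5 from the (0,0,4) case.
A polynomial solution: f(k) = k**2*(2*k**3 - 4*k**2 - 3*k - 4)/10.
Get s_k = R·t_k = k**2*(-2*k**3 + 4*k**2 + 3*k + 4) with R(k) = B(k−1)f(k)/C(k) = k**2*(2*k**3 - 4*k**2 - 3*k - 4)/(10*k**4 + 4*k**3 - 13*k**2 - 23*k - 9).
Check: Δs_k = -10*k**4 - 4*k**3 + 13*k**2 + 23*k + 9. ✓
Telescoping: Σ = s_(8) − s_(3) = -47360 − (-45) = -47315.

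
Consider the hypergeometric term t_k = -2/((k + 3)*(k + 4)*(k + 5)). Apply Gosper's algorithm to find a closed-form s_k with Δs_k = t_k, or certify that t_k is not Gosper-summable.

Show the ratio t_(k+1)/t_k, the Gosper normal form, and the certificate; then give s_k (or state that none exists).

s_k = k*(-k - 7)/(12*(k + 3)*(k + 4))

The ratio is (k + 3)/(k + 6).
Normal form (A,B,C) = (k + 3, k + 6, 1).
Set up (k + 3)·f(k+1) − (k + 5)·f(k) − (1) = 0.
Bound: deg f ≤ 2.
Solve for f: f(k) = k*(k + 7)/24 (degree 2 ≤ 2).
So s_k = (B(k−1)f/C)·t_k = (k*(k + 5)*(k + 7)/24)·t_k = k*(-k - 7)/(12*(k + 3)*(k + 4)).
Verify: -2/(k**3 + 12*k**2 + 47*k + 60) matches t_k.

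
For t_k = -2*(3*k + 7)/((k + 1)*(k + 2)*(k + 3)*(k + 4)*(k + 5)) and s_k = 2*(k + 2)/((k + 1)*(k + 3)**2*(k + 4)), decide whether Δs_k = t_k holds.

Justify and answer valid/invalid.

Invalid: residual 2*(4*k**2 + 23*k + 31)/(k**7 + 22*k**6 + 202*k**5 + 1000*k**4 + 2869*k**3 + 4738*k**2 + 4128*k + 1440) ≠ 0.

s_(k+1) = 2*(k + 3)/((k + 2)*(k + 4)**2*(k + 5))
s_(k+1) − s_k = 2*((k + 1)*(k + 3)**3 - (k + 2)**2*(k + 4)*(k + 5))/((k + 1)*(k + 2)*(k + 3)**2*(k + 4)**2*(k + 5))
(s_(k+1) − s_k) − t_k = 2*(4*k**2 + 23*k + 31)/(k**7 + 22*k**6 + 202*k**5 + 1000*k**4 + 2869*k**3 + 4738*k**2 + 4128*k + 1440)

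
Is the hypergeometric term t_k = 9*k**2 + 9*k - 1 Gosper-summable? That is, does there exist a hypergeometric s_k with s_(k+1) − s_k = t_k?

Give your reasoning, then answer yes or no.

Step 1: r(k) = (9*k**2 + 27*k + 17)/(9*k**2 + 9*k - 1).
Gosper form: A/B · C(k+1)/C(k) with A=1, B=1, C=k**2 + k - 1/9.
Need (1)·f(k+1) − (1)·f(k) = k**2 + k - 1/9.
Degrees (0,0,2) ⇒ d ≤ 3.
Coefficient equations give f(k) = k*(3*k**2 - 4)/9.
So s_k = (B(k−1)f/C)·t_k = (k*(3*k**2 - 4)/(9*k**2 + 9*k - 1))·t_k = k*(3*k**2 - 4).
Verify: 9*k**2 + 9*k - 1 matches t_k.

Yes. s_k = k*(3*k**2 - 4).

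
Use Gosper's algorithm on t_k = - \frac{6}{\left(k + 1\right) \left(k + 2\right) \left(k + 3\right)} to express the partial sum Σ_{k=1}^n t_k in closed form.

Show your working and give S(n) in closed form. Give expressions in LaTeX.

S(n) = \frac{n \left(- n - 5\right)}{2 \left(n^{2} + 5 n + 6\right)}

t_(k+1)/t_k = (k + 1)/(k + 4).
Gosper form: A/B · C(k+1)/C(k) with A=k + 1, B=k + 4, C=1.
Set up (k + 1)·f(k+1) − (k + 3)·f(k) − (1) = 0.
From deg A=1, deg B=1, deg C=0: d=2.
Match coefficients ⇒ f(k) = k*(k + 3)/4.
Certificate R = B(k−1)f/C = k*(k + 3)**2/4 gives s_k = 3*k*(-k - 3)/(2*(k + 1)*(k + 2)).
Verify: -6/(k**3 + 6*k**2 + 11*k + 6) matches t_k.
Evaluate: s_(n+1) = 3*(-n**2 - 5*n - 4)/(2*(n**2 + 5*n + 6)); subtract s_(1) = -1 ⇒ S(n) = n*(-n - 5)/(2*(n**2 + 5*n + 6)).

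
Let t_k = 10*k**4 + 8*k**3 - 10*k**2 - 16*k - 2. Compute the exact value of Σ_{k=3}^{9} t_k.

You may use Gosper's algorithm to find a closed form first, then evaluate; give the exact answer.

Ratio r(k) = (5*k**4 + 24*k**3 + 37*k**2 + 14*k - 5)/(5*k**4 + 4*k**3 - 5*k**2 - 8*k - 1).
So A=1 and B=1, with C=k**4 + 4*k**3/5 - k**2 - 8*k/5 - 1/5.
Solve (1)·f(k+1) − (1)·f(k) = k**4 + 4*k**3/5 - k**2 - 8*k/5 - 1/5.
Degrees (0,0,4) ⇒ d ≤ 5.
Solving with deg f ≤ 5: f(k) = k*(2*k**4 - 3*k**3 - 4*k**2 - k + 4)/10.
Then R = B(k−1)f/C = k*(2*k**4 - 3*k**3 - 4*k**2 - k + 4)/(2*(5*k**4 + 4*k**3 - 5*k**2 - 8*k - 1)), so s_k = R(k)·t_k = k*(2*k**4 - 3*k**3 - 4*k**2 - k + 4).
Δs = 10*k**4 + 8*k**3 - 10*k**2 - 16*k - 2, as required.
Sum = s_(10) − s_(3); s_(10) = 165940, s_(3) = 138 ⇒ 165802.

Σ = 165802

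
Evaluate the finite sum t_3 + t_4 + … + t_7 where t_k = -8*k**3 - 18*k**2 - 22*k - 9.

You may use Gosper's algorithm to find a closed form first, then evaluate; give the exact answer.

Σ = -9225

Compute t_(k+1)/t_k: get (8*k**3 + 42*k**2 + 82*k + 57)/(8*k**3 + 18*k**2 + 22*k + 9).
Gosper form: A/B · C(k+1)/C(k) with A=1, B=1, C=k**3 + 9*k**2/4 + 11*k/4 + 9/8.
Solve (1)·f(k+1) − (1)·f(k) = k**3 + 9*k**2/4 + 11*k/4 + 9/8.
From deg A=0, deg B=0, deg C=3: d=4.
A polynomial solution: f(k) = k*(2*k**3 + 2*k**2 + 4*k + 1)/8.
So s_k = (B(k−1)f/C)·t_k = (k*(2*k**3 + 2*k**2 + 4*k + 1)/(8*k**3 + 18*k**2 + 22*k + 9))·t_k = k*(-2*k**3 - 2*k**2 - 4*k - 1).
Verify: -8*k**3 - 18*k**2 - 22*k - 9 matches t_k.
Sum = s_(8) − s_(3); s_(8) = -9480, s_(3) = -255 ⇒ -9225.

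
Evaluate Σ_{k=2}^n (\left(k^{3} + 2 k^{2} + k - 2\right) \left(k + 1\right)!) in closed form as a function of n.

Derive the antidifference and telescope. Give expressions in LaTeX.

Step 1: r(k) = (k + 2)*(k + (k + 1)**3 + 2*(k + 1)**2 - 1)/(k**3 + 2*k**2 + k - 2).
Take A(k)=k + 2, B(k)=1, C(k)=k**3 + 2*k**2 + k - 2.
Key eq: (k + 2)·f(k+1) = (1)·f(k) + (k**3 + 2*k**2 + k - 2).
d = 2 from the (1,0,3) case.
Match coefficients ⇒ f(k) = (k - 2)*(k + 1).
Then R = B(k−1)f/C = (k - 2)*(k + 1)/(k**3 + 2*k**2 + k - 2), so s_k = R(k)·t_k = (k - 2)*(k + 1)*factorial(k + 1).
Check: Δs_k = (k**3 + 2*k**2 + k - 2)*factorial(k + 1). ✓
s_(n+1) = (n - 1)*(n + 2)*factorial(n + 2) and s_(2) = 0, so S(n) = (n - 1)*(n + 2)*factorial(n + 2).

S(n) = \left(n - 1\right) \left(n + 2\right) \left(n + 2\right)!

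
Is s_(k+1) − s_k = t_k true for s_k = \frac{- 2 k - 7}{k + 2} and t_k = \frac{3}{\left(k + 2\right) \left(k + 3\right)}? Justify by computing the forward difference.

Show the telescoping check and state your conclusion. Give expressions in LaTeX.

s_(k+1) = (-2*k - 9)/(k + 3)
s_(k+1) − s_k = 3/(k**2 + 5*k + 6)
(s_(k+1) − s_k) − t_k = 0

Valid — Δs_k = t_k.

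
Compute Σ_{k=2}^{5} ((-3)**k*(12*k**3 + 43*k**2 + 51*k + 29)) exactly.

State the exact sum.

t_(k+1)/t_k = 3*(-12*k**3 - 79*k**2 - 173*k - 135)/(12*k**3 + 43*k**2 + 51*k + 29).
Normal form (A,B,C) = (-3, 1, k**3 + 43*k**2/12 + 17*k/4 + 29/12).
Solve (-3)·f(k+1) − (1)·f(k) = k**3 + 43*k**2/12 + 17*k/4 + 29/12.
From deg A=0, deg B=0, deg C=3: d=3.
Match coefficients ⇒ f(k) = -(3*k**3 + 4*k**2 + 2)/12.
So s_k = (B(k−1)f/C)·t_k = (-(3*k**3 + 4*k**2 + 2)/(12*k**3 + 43*k**2 + 51*k + 29))·t_k = (-3)**k*(-3*k**3 - 4*k**2 - 2).
Verify: (-3)**k*(12*k**3 + 43*k**2 + 51*k + 29) matches t_k.
Σ_(k=2)^(5) t_k = s_(6) − s_(2) = -578826 − (-378) = -578448.

Σ = -578448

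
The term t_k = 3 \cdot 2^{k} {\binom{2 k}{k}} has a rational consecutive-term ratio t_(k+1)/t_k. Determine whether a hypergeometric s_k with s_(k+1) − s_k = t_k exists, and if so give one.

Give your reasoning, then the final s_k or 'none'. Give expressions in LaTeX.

no hypergeometric antidifference exists

t_(k+1)/t_k = 4*(2*k + 1)/(k + 1).
Normal form (A,B,C) = (8*k + 4, k + 1, 1).
Solve (8*k + 4)·f(k+1) − (k)·f(k) = 1.
Bound: deg f ≤ -1.
Negative degree bound (-1): no f exists, t_k not Gosper-summable.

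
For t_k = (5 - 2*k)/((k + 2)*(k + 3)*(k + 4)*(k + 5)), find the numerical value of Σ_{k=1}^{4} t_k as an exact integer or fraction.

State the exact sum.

Σ = 1/126

Step 1: r(k) = (k + 2)*(2*k - 3)/((k + 6)*(2*k - 5)).
Normal form (A,B,C) = (k + 2, k + 6, k - 5/2).
Solve (k + 2)·f(k+1) − (k + 5)·f(k) = k - 5/2.
Degrees (1,1,1) ⇒ d ≤ 3.
Solving with deg f ≤ 3: f(k) = -k*(k**2 + 9*k + 50)/48.
R(k) = B(k−1)·f(k)/C(k) = -k*(k + 5)*(k**2 + 9*k + 50)/(24*(2*k - 5)); s_k = R·t_k = k*(k**2 + 9*k + 50)/(24*(k + 2)*(k + 3)*(k + 4)).
Verify: (5 - 2*k)/(k**4 + 14*k**3 + 71*k**2 + 154*k + 120) matches t_k.
Evaluate s at k=5 and k=1: 25/504 and 1/24; difference 1/126.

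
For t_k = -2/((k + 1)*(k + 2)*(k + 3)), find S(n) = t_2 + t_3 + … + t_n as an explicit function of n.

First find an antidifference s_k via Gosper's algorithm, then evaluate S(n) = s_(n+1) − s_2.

S(n) = (-n**2 - 5*n + 6)/(12*(n**2 + 5*n + 6))

t_(k+1)/t_k = (k + 1)/(k + 4).
Take A(k)=k + 1, B(k)=k + 4, C(k)=1.
f must satisfy (k + 1)·f(k+1) − (k + 3)·f(k) = 1.
d = 2 from the (1,1,0) case.
A polynomial solution: f(k) = k*(k + 3)/4.
Certificate R = B(k−1)f/C = k*(k + 3)**2/4 gives s_k = k*(-k - 3)/(2*(k + 1)*(k + 2)).
Verify: -2/(k**3 + 6*k**2 + 11*k + 6) matches t_k.
s_(n+1) = (-n**2 - 5*n - 4)/(2*(n**2 + 5*n + 6)) and s_(2) = -5/12, so S(n) = (-n**2 - 5*n + 6)/(12*(n**2 + 5*n + 6)).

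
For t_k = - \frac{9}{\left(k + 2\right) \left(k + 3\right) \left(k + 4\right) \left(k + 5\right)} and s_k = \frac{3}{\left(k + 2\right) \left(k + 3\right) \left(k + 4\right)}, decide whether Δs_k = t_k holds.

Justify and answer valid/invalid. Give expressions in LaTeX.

s_(k+1) = 3/((k + 3)*(k + 4)*(k + 5))
s_(k+1) − s_k = -9/((k + 2)*(k + 3)*(k + 4)*(k + 5))
(s_(k+1) − s_k) − t_k = 0

valid; difference matches t_k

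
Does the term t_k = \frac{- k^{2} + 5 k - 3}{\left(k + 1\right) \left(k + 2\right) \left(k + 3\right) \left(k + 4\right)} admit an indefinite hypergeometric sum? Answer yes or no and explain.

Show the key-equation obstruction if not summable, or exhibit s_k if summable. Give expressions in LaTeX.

Yes. s_k = \frac{k \left(- k^{2} - 17\right)}{6 \left(k + 1\right) \left(k + 2\right) \left(k + 3\right)}.

r(k) = (k**3 - 2*k**2 - 4*k - 1)/(k**3 - 22*k + 15) after simplifying.
Factor: A=k + 1; B=k + 5; C=k**2 - 5*k + 3.
Key eq: (k + 1)·f(k+1) = (k + 4)·f(k) + (k**2 - 5*k + 3).
Bound: deg f ≤ 3.
Solving with deg f ≤ 3: f(k) = k*(k**2 + 17)/6.
Get s_k = R·t_k = k*(-k**2 - 17)/(6*(k + 1)*(k + 2)*(k + 3)) with R(k) = B(k−1)f(k)/C(k) = k*(k + 4)*(k**2 + 17)/(6*(k**2 - 5*k + 3)).
Check: Δs_k = (-k**2 + 5*k - 3)/(k**4 + 10*k**3 + 35*k**2 + 50*k + 24). ✓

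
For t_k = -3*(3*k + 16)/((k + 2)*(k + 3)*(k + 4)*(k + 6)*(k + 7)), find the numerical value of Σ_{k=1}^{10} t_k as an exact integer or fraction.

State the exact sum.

Σ = -215/6188

Compute t_(k+1)/t_k: get (k + 2)*(k + 6)*(3*k + 19)/((k + 5)*(k + 8)*(3*k + 16)).
Gosper form: A/B · C(k+1)/C(k) with A=k + 2, B=k + 8, C=k**2 + 31*k/3 + 80/3.
Key eq: (k + 2)·f(k+1) = (k + 7)·f(k) + (k**2 + 31*k/3 + 80/3).
d = 5 from the (1,1,2) case.
Coefficient equations give f(k) = k*(k + 4)*(k + 5)*(k**2 + 11*k + 36)/108.
Then R = B(k−1)f/C = k*(k + 4)*(k + 7)*(k**2 + 11*k + 36)/(36*(3*k + 16)), so s_k = R(k)·t_k = k*(-k**2 - 11*k - 36)/(12*(k**3 + 11*k**2 + 36*k + 36)).
Check: Δs_k = 3*(-3*k - 16)/(k**5 + 22*k**4 + 185*k**3 + 740*k**2 + 1404*k + 1008). ✓
Sum = s_(11) − s_(1); s_(11) = -1529/18564, s_(1) = -1/21 ⇒ -215/6188.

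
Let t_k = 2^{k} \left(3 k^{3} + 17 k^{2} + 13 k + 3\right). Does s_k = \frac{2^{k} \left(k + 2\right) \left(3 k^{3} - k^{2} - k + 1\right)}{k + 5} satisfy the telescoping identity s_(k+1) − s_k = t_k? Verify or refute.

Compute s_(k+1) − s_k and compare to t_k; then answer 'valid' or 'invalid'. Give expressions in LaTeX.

s_(k+1) = -2**(k + 1)*(k + 3)*(k - 3*(k + 1)**3 + (k + 1)**2)/(k + 6)
s_(k+1) − s_k = 2**k*(3*k**5 + 41*k**4 + 203*k**3 + 359*k**2 + 216*k + 48)/(k**2 + 11*k + 30)
(s_(k+1) − s_k) − t_k = 2**k*(-9*k**4 - 87*k**3 - 297*k**2 - 207*k - 42)/(k**2 + 11*k + 30)

Invalid: residual \frac{2^{k} \left(- 9 k^{4} - 87 k^{3} - 297 k^{2} - 207 k - 42\right)}{k^{2} + 11 k + 30} ≠ 0.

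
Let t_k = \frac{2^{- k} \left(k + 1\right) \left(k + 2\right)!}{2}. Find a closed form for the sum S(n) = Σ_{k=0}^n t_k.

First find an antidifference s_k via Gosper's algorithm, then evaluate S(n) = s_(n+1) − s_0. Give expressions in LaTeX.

S(n) = -2 + \frac{2^{- n} \left(n + 3\right)!}{2}

r(k) = (k + 2)*(k + 3)/(2*(k + 1)) after simplifying.
Take A(k)=k/2 + 3/2, B(k)=1, C(k)=k + 1.
Solve (k/2 + 3/2)·f(k+1) − (1)·f(k) = k + 1.
Degrees (1,0,1) ⇒ d ≤ 0.
Match coefficients ⇒ f(k) = 2.
Get s_k = R·t_k = factorial(k + 2)/2**k with R(k) = B(k−1)f(k)/C(k) = 2/(k + 1).
Δs = (k + 1)*factorial(k + 2)/(2*2**k), as required.
Evaluate: s_(n+1) = 2**(-n - 1)*factorial(n + 3); subtract s_(0) = 2 ⇒ S(n) = -2 + factorial(n + 3)/(2*2**n).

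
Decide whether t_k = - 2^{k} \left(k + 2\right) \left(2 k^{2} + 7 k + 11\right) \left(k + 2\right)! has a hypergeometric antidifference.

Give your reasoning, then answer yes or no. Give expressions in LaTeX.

Yes. s_k = - 2^{k} \left(k^{2} + k + 2\right) \left(k + 2\right)!.

Compute t_(k+1)/t_k: get (k + 3)**2*(14*k + 4*(k + 1)**2 + 36)/((k + 2)*(2*k**2 + 7*k + 11)).
Take A(k)=2*k + 6, B(k)=1, C(k)=k**3 + 11*k**2/2 + 25*k/2 + 11.
f must satisfy (2*k + 6)·f(k+1) − (1)·f(k) = k**3 + 11*k**2/2 + 25*k/2 + 11.
From deg A=1, deg B=0, deg C=3: d=2.
A polynomial solution: f(k) = (k**2 + k + 2)/2.
Get s_k = R·t_k = -2**k*(k**2 + k + 2)*factorial(k + 2) with R(k) = B(k−1)f(k)/C(k) = (k**2 + k + 2)/((k + 2)*(2*k**2 + 7*k + 11)).
Verify: -2**k*(k + 2)*(2*k**2 + 7*k + 11)*factorial(k + 2) matches t_k.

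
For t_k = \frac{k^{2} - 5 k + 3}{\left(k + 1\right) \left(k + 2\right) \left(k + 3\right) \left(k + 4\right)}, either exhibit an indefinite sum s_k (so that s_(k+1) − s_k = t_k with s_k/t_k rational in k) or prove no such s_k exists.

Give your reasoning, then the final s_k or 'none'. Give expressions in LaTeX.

r(k) = (k**3 - 2*k**2 - 4*k - 1)/(k**3 - 22*k + 15) after simplifying.
So A=k + 1 and B=k + 5, with C=k**2 - 5*k + 3.
Key eq: (k + 1)·f(k+1) = (k + 4)·f(k) + (k**2 - 5*k + 3).
Degrees (1,1,2) ⇒ d ≤ 3.
A polynomial solution: f(k) = k*(k**2 + 17)/6.
Then R = B(k−1)f/C = k*(k + 4)*(k**2 + 17)/(6*(k**2 - 5*k + 3)), so s_k = R(k)·t_k = k*(k**2 + 17)/(6*(k + 1)*(k + 2)*(k + 3)).
Verify: (k**2 - 5*k + 3)/(k**4 + 10*k**3 + 35*k**2 + 50*k + 24) matches t_k.

s_k = \frac{k \left(k^{2} + 17\right)}{6 \left(k + 1\right) \left(k + 2\right) \left(k + 3\right)}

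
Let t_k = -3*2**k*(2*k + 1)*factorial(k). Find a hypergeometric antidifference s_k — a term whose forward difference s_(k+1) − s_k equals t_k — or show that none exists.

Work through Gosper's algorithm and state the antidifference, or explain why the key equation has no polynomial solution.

Step 1: r(k) = 2*(k + 1)*(2*k + 3)/(2*k + 1).
Take A(k)=2*k + 2, B(k)=1, C(k)=k + 1/2.
f must satisfy (2*k + 2)·f(k+1) − (1)·f(k) = k + 1/2.
deg f ≤ 0 (via 1,0,1).
Coefficient equations give f(k) = 1/2.
Then R = B(k−1)f/C = 1/(2*k + 1), so s_k = R(k)·t_k = -3*2**k*factorial(k).
Verify: -3*2**k*(2*k + 1)*factorial(k) matches t_k.

s_k = -3*2**k*factorial(k)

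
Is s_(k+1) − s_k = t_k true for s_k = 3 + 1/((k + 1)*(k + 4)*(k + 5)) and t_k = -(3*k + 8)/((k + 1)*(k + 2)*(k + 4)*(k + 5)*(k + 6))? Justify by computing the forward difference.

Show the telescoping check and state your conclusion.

s_(k+1) = 3 + 1/((k + 2)*(k + 5)*(k + 6))
s_(k+1) − s_k = ((k + 1)*(k + 4) - (k + 2)*(k + 6))/((k + 1)*(k + 2)*(k + 4)*(k + 5)*(k + 6))
(s_(k+1) − s_k) − t_k = 0

valid; difference matches t_k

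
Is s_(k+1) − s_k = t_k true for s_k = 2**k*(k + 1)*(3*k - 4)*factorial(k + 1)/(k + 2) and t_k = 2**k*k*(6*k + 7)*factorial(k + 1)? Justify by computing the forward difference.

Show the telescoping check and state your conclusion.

s_(k+1) = 2**(k + 1)*(k + 2)*(3*k - 1)*factorial(k + 2)/(k + 3)
s_(k+1) − s_k = 2**k*(6*k**4 + 31*k**3 + 52*k**2 + 31*k - 4)*factorial(k + 1)/((k + 2)*(k + 3))
(s_(k+1) − s_k) − t_k = -2**k*(6*k**3 + 19*k**2 + 11*k + 4)*factorial(k + 1)/((k + 2)*(k + 3))

Invalid: residual -2**k*(6*k**3 + 19*k**2 + 11*k + 4)*factorial(k + 1)/((k + 2)*(k + 3)) ≠ 0.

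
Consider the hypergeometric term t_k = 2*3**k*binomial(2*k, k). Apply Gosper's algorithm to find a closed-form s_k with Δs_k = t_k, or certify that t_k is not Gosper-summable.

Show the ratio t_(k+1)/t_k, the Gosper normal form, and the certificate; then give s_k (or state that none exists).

r(k) = 6*(2*k + 1)/(k + 1) after simplifying.
A = 12*k + 6, B = k + 1, C = 1.
Key eq: (12*k + 6)·f(k+1) = (k)·f(k) + (1).
From deg A=1, deg B=1, deg C=0: d=-1.
Bound -1 < 0, so the key equation has no polynomial solution.

no hypergeometric antidifference exists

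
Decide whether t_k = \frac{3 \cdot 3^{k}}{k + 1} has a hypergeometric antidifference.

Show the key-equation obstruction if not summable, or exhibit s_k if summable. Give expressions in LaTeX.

r(k) = 3*(k + 1)/(k + 2) after simplifying.
So A=3*k + 3 and B=k + 2, with C=1.
Need (3*k + 3)·f(k+1) − (k + 1)·f(k) = 1.
d = -1 from the (1,1,0) case.
d = -1 < 0 ⇒ no nonzero polynomial f; not summable.

No — negative degree bound, so no certificate f.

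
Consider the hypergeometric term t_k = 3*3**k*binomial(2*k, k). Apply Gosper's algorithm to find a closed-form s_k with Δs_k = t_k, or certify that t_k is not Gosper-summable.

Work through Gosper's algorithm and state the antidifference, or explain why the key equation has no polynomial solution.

r(k) = 6*(2*k + 1)/(k + 1) after simplifying.
Factor: A=12*k + 6; B=k + 1; C=1.
Set up (12*k + 6)·f(k+1) − (k)·f(k) − (1) = 0.
Bound: deg f ≤ -1.
deg f ≤ -1 is impossible — no certificate.

not Gosper-summable; s_k does not exist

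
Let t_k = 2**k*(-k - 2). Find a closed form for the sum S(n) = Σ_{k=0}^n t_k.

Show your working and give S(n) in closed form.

Ratio r(k) = 2*(k + 3)/(k + 2).
A = 2, B = 1, C = k + 2.
f must satisfy (2)·f(k+1) − (1)·f(k) = k + 2.
deg f ≤ 1 (via 0,0,1).
A polynomial solution: f(k) = k.
Get s_k = R·t_k = -2**k*k with R(k) = B(k−1)f(k)/C(k) = k/(k + 2).
s_(k+1) − s_k = 2**k*(-k - 2) = t_k.
Σ_(k=0)^n t_k = s_(n+1) − s_(0) = (2**(n + 1)*(-n - 1)) − (0), i.e. 2**(n + 1)*(-n - 1).

S(n) = 2**(n + 1)*(-n - 1)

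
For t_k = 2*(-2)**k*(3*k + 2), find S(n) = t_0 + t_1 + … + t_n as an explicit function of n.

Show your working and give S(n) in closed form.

S(n) = (-2)**(n + 2)*(n + 1)

Step 1: r(k) = 2*(-3*k - 5)/(3*k + 2).
Factor: A=-2; B=1; C=k + 2/3.
Key eq: (-2)·f(k+1) = (1)·f(k) + (k + 2/3).
Bound: deg f ≤ 1.
Solving with deg f ≤ 1: f(k) = -k/3.
Get s_k = R·t_k = (-2)**(k + 1)*k with R(k) = B(k−1)f(k)/C(k) = -k/(3*k + 2).
Check: Δs_k = 2*(-2)**k*(3*k + 2). ✓
Telescope: S(n) = s_(n+1) − s_(0) = (-2)**(n + 2)*(n + 1) − (0) = (-2)**(n + 2)*(n + 1).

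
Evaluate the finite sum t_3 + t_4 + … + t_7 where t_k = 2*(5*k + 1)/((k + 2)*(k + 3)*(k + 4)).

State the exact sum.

Compute t_(k+1)/t_k: get (k + 2)*(5*k + 6)/((k + 5)*(5*k + 1)).
So A=k + 2 and B=k + 5, with C=k + 1/5.
Set up (k + 2)·f(k+1) − (k + 4)·f(k) − (k + 1/5) = 0.
Degrees (1,1,1) ⇒ d ≤ 2.
A polynomial solution: f(k) = k*(11*k - 5)/60.
So s_k = (B(k−1)f/C)·t_k = (k*(k + 4)*(11*k - 5)/(12*(5*k + 1)))·t_k = k*(11*k - 5)/(6*(k + 2)*(k + 3)).
Verify: 2*(5*k + 1)/(k**3 + 9*k**2 + 26*k + 24) matches t_k.
Evaluate s at k=8 and k=3: 166/165 and 7/15; difference 89/165.

Σ = 89/165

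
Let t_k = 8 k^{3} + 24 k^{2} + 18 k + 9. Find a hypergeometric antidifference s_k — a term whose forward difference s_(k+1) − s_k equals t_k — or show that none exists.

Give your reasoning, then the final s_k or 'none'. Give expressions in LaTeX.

r(k) = (8*k**3 + 48*k**2 + 90*k + 59)/(8*k**3 + 24*k**2 + 18*k + 9) after simplifying.
Factor: A=1; B=1; C=k**3 + 3*k**2 + 9*k/4 + 9/8.
Key eq: (1)·f(k+1) = (1)·f(k) + (k**3 + 3*k**2 + 9*k/4 + 9/8).
Bound: deg f ≤ 4.
Solve for f: f(k) = k*(2*k**3 + 4*k**2 - k + 4)/8 (degree 4 ≤ 4).
R(k) = B(k−1)·f(k)/C(k) = k*(2*k**3 + 4*k**2 - k + 4)/(8*k**3 + 24*k**2 + 18*k + 9); s_k = R·t_k = k*(2*k**3 + 4*k**2 - k + 4).
s_(k+1) − s_k = 8*k**3 + 24*k**2 + 18*k + 9 = t_k.

s_k = k \left(2 k^{3} + 4 k^{2} - k + 4\right)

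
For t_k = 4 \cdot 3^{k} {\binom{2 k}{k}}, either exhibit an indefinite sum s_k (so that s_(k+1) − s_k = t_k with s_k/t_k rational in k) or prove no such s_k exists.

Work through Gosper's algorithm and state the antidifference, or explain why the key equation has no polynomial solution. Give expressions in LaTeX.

Ratio r(k) = 6*(2*k + 1)/(k + 1).
Normal form (A,B,C) = (12*k + 6, k + 1, 1).
Need (12*k + 6)·f(k+1) − (k)·f(k) = 1.
From deg A=1, deg B=1, deg C=0: d=-1.
Negative degree bound (-1): no f exists, t_k not Gosper-summable.

none — t_k is not Gosper-summable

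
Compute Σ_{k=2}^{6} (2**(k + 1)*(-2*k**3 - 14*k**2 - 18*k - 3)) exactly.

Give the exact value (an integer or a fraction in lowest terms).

t_(k+1)/t_k = 2*(2*k**3 + 20*k**2 + 52*k + 37)/(2*k**3 + 14*k**2 + 18*k + 3).
Factor: A=2; B=1; C=k**3 + 7*k**2 + 9*k + 3/2.
Solve (2)·f(k+1) − (1)·f(k) = k**3 + 7*k**2 + 9*k + 3/2.
Degrees (0,0,3) ⇒ d ≤ 3.
Solving with deg f ≤ 3: f(k) = (2*k**3 + 2*k**2 - 2*k - 1)/2.
Get s_k = R·t_k = 2**(k + 1)*(-2*k**3 - 2*k**2 + 2*k + 1) with R(k) = B(k−1)f(k)/C(k) = (2*k**3 + 2*k**2 - 2*k - 1)/(2*k**3 + 14*k**2 + 18*k + 3).
s_(k+1) − s_k = 2**(k + 1)*(-2*k**3 - 14*k**2 - 18*k - 3) = t_k.
Σ_(k=2)^(6) t_k = s_(7) − s_(2) = -196864 − (-152) = -196712.

Σ = -196712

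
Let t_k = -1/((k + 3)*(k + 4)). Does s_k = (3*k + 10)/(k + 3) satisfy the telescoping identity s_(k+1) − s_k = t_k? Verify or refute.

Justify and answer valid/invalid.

Valid — Δs_k = t_k.

s_(k+1) = (3*k + 13)/(k + 4)
s_(k+1) − s_k = -1/(k**2 + 7*k + 12)
(s_(k+1) − s_k) − t_k = 0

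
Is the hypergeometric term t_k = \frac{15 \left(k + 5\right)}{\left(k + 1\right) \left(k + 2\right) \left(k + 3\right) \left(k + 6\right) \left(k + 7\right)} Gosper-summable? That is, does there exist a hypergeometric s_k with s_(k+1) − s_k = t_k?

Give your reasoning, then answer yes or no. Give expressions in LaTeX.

Ratio r(k) = (k + 1)*(k + 6)**2/((k + 4)*(k + 5)*(k + 8)).
A = k + 1, B = k + 8, C = k**3 + 14*k**2 + 65*k + 100.
Need (k + 1)·f(k+1) − (k + 7)·f(k) = k**3 + 14*k**2 + 65*k + 100.
Bound: deg f ≤ 6.
Match coefficients ⇒ f(k) = k*(k + 3)*(k + 4)**2*(k + 5)**2/36.
R(k) = B(k−1)·f(k)/C(k) = k*(k + 3)*(k + 4)*(k + 7)/36; s_k = R·t_k = 5*k*(k**2 + 9*k + 20)/(12*(k**3 + 9*k**2 + 20*k + 12)).
s_(k+1) − s_k = 15*(k + 5)/(k**5 + 19*k**4 + 131*k**3 + 401*k**2 + 540*k + 252) = t_k.

Yes. s_k = \frac{5 k \left(k^{2} + 9 k + 20\right)}{12 \left(k^{3} + 9 k^{2} + 20 k + 12\right)}.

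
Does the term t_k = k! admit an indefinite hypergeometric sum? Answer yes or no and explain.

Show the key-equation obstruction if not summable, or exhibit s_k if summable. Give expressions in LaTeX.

No — key equation has no polynomial f.

r(k) = k + 1 after simplifying.
A = k + 1, B = 1, C = 1.
Solve (k + 1)·f(k+1) − (1)·f(k) = 1.
From deg A=1, deg B=0, deg C=0: d=-1.
Negative degree bound (-1): no f exists, t_k not Gosper-summable.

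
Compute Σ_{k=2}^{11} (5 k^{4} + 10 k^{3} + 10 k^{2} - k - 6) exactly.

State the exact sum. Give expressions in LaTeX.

Step 1: r(k) = (5*k**4 + 30*k**3 + 70*k**2 + 69*k + 18)/(5*k**4 + 10*k**3 + 10*k**2 - k - 6).
Normal form (A,B,C) = (1, 1, k**4 + 2*k**3 + 2*k**2 - k/5 - 6/5).
Solve (1)·f(k+1) − (1)·f(k) = k**4 + 2*k**3 + 2*k**2 - k/5 - 6/5.
From deg A=0, deg B=0, deg C=4: d=5.
A polynomial solution: f(k) = k*(k + 1)*(k**3 - k**2 + k - 4)/5.
Get s_k = R·t_k = k*(k**4 - 3*k - 4) with R(k) = B(k−1)f(k)/C(k) = k*(k**3 - k**2 + k - 4)/(5*k**3 + 5*k**2 + 5*k - 6).
Verify: 5*k**4 + 10*k**3 + 10*k**2 - k - 6 matches t_k.
Σ_(k=2)^(11) t_k = s_(12) − s_(2) = 248352 − (12) = 248340.

Σ = 248340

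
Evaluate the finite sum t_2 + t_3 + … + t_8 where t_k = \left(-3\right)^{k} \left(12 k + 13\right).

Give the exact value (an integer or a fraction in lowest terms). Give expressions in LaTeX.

Σ = 551187

Step 1: r(k) = 3*(-12*k - 25)/(12*k + 13).
Normal form (A,B,C) = (-3, 1, k + 13/12).
Need (-3)·f(k+1) − (1)·f(k) = k + 13/12.
Degrees (0,0,1) ⇒ d ≤ 1.
Coefficient equations give f(k) = -(3*k + 1)/12.
So s_k = (B(k−1)f/C)·t_k = (-(3*k + 1)/(12*k + 13))·t_k = (-3)**k*(-3*k - 1).
Δs = (-3)**k*(12*k + 13), as required.
Evaluate s at k=9 and k=2: 551124 and -63; difference 551187.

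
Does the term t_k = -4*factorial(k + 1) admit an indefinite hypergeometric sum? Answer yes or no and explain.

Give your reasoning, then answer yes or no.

No — key equation has no polynomial f.

The ratio is k + 2.
So A=k + 2 and B=1, with C=1.
f must satisfy (k + 2)·f(k+1) − (1)·f(k) = 1.
deg f ≤ -1 (via 1,0,0).
deg f ≤ -1 is impossible — no certificate.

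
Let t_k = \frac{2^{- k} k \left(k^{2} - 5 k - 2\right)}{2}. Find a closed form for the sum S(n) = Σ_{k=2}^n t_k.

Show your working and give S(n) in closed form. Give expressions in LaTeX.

r(k) = (k + 1)*(5*k - (k + 1)**2 + 7)/(2*k*(-k**2 + 5*k + 2)) after simplifying.
Take A(k)=1/2, B(k)=1, C(k)=k**3 - 5*k**2 - 2*k.
f must satisfy (1/2)·f(k+1) − (1)·f(k) = k**3 - 5*k**2 - 2*k.
Bound: deg f ≤ 3.
A polynomial solution: f(k) = -2*(k**3 - 2*k**2 - 3*k - 4).
Certificate R = B(k−1)f/C = -2*(k**3 - 2*k**2 - 3*k - 4)/(k*(k**2 - 5*k - 2)) gives s_k = (-k**3 + 2*k**2 + 3*k + 4)/2**k.
Check: Δs_k = k*(k**2 - 5*k - 2)/(2*2**k). ✓
Telescope: S(n) = s_(n+1) − s_(2) = 2**(-n - 1)*(-n**3 - n**2 + 4*n + 8) − (5/2) = 2**(-n - 1)*(-5*2**n - n**3 - n**2 + 4*n + 8).

S(n) = 2^{- n - 1} \left(- 5 \cdot 2^{n} - n^{3} - n^{2} + 4 n + 8\right)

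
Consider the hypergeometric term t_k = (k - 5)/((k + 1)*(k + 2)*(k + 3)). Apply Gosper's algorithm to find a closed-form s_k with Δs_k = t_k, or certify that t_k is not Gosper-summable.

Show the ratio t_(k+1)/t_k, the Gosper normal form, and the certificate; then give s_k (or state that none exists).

s_k = k*(-k - 4)/((k + 1)*(k + 2))

t_(k+1)/t_k = (k - 4)*(k + 1)/((k - 5)*(k + 4)).
Gosper form: A/B · C(k+1)/C(k) with A=k + 1, B=k + 4, C=k - 5.
Solve (k + 1)·f(k+1) − (k + 3)·f(k) = k - 5.
Bound: deg f ≤ 2.
Coefficient equations give f(k) = -k*(k + 4).
Certificate R = B(k−1)f/C = -k*(k + 3)*(k + 4)/(k - 5) gives s_k = k*(-k - 4)/((k + 1)*(k + 2)).
s_(k+1) − s_k = (k - 5)/(k**3 + 6*k**2 + 11*k + 6) = t_k.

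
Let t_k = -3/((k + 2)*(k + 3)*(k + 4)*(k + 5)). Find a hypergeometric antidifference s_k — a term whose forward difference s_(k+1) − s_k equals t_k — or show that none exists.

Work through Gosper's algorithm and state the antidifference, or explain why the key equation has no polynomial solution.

Step 1: r(k) = (k + 2)/(k + 6).
So A=k + 2 and B=k + 6, with C=1.
f must satisfy (k + 2)·f(k+1) − (k + 5)·f(k) = 1.
Bound: deg f ≤ 3.
Match coefficients ⇒ f(k) = k*(k**2 + 9*k + 26)/72.
So s_k = (B(k−1)f/C)·t_k = (k*(k + 5)*(k**2 + 9*k + 26)/72)·t_k = k*(-k**2 - 9*k - 26)/(24*(k + 2)*(k + 3)*(k + 4)).
Check: Δs_k = -3/(k**4 + 14*k**3 + 71*k**2 + 154*k + 120). ✓

s_k = k*(-k**2 - 9*k - 26)/(24*(k + 2)*(k + 3)*(k + 4))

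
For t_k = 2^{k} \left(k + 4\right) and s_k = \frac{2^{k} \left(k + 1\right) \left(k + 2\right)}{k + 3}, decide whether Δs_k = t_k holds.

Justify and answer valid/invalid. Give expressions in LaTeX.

s_(k+1) = 2**(k + 1)*(k + 2)*(k + 3)/(k + 4)
s_(k+1) − s_k = 2**k*(k**3 + 9*k**2 + 28*k + 28)/(k**2 + 7*k + 12)
(s_(k+1) − s_k) − t_k = 2**(k + 1)*(-k**2 - 6*k - 10)/(k**2 + 7*k + 12)

Invalid: residual \frac{2^{k + 1} \left(- k^{2} - 6 k - 10\right)}{k^{2} + 7 k + 12} ≠ 0.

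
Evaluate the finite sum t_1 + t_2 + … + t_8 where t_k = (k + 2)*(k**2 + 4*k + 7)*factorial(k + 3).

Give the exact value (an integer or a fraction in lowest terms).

Σ = 44068147104

Step 1: r(k) = (k + 3)*(k + 4)*(4*k + (k + 1)**2 + 11)/((k + 2)*(k**2 + 4*k + 7)).
A = k + 4, B = 1, C = k**3 + 6*k**2 + 15*k + 14.
Solve (k + 4)·f(k+1) − (1)·f(k) = k**3 + 6*k**2 + 15*k + 14.
deg f ≤ 2 (via 1,0,3).
Match coefficients ⇒ f(k) = k**2 + k + 2.
R(k) = B(k−1)·f(k)/C(k) = (k**2 + k + 2)/((k + 2)*(k**2 + 4*k + 7)); s_k = R·t_k = (k**2 + k + 2)*factorial(k + 3).
Check: Δs_k = (k + 2)*(k**2 + 4*k + 7)*factorial(k + 3). ✓
Σ_(k=1)^(8) t_k = s_(9) − s_(1) = 44068147200 − (96) = 44068147104.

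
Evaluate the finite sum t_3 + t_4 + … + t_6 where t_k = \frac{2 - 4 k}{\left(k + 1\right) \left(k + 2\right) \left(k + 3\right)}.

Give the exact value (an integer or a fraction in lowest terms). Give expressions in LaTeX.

Step 1: r(k) = (k + 1)*(2*k + 1)/((k + 4)*(2*k - 1)).
Gosper form: A/B · C(k+1)/C(k) with A=k + 1, B=k + 4, C=k - 1/2.
Need (k + 1)·f(k+1) − (k + 3)·f(k) = k - 1/2.
d = 2 from the (1,1,1) case.
Coefficient equations give f(k) = k*(k - 5)/8.
So s_k = (B(k−1)f/C)·t_k = (k*(k - 5)*(k + 3)/(4*(2*k - 1)))·t_k = -k*(k - 5)/(2*(k + 1)*(k + 2)).
Verify: 2*(1 - 2*k)/(k**3 + 6*k**2 + 11*k + 6) matches t_k.
Σ_(k=3)^(6) t_k = s_(7) − s_(3) = -7/72 − (3/20) = -89/360.

Σ = -89/360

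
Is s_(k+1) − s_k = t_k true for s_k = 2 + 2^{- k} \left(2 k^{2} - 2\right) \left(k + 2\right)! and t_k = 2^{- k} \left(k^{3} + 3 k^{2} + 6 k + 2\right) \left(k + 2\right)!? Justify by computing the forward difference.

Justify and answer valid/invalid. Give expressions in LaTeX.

Valid — Δs_k = t_k.

s_(k+1) = 2**(-k - 1)*(2*(k + 1)**2 - 2)*factorial(k + 3) + 2
s_(k+1) − s_k = (k**3 + 3*k**2 + 6*k + 2)*factorial(k + 2)/2**k
(s_(k+1) − s_k) − t_k = 0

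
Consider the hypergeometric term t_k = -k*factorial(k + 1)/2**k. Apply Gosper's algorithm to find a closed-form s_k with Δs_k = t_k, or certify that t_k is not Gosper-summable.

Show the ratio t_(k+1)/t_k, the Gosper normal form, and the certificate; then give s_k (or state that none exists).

r(k) = (k + 1)*(k + 2)/(2*k) after simplifying.
So A=k/2 + 1 and B=1, with C=k.
Solve (k/2 + 1)·f(k+1) − (1)·f(k) = k.
From deg A=1, deg B=0, deg C=1: d=0.
Coefficient equations give f(k) = 2.
R(k) = B(k−1)·f(k)/C(k) = 2/k; s_k = R·t_k = -2**(1 - k)*factorial(k + 1).
Check: Δs_k = -k*factorial(k + 1)/2**k. ✓

s_k = -2**(1 - k)*factorial(k + 1)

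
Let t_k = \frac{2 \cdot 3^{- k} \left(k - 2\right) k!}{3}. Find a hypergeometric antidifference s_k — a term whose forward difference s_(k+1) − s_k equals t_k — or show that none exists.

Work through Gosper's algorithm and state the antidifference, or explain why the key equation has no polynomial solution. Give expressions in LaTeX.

s_k = 2 \cdot 3^{- k} k!

r(k) = (k**2 - 1)/(3*(k - 2)) after simplifying.
So A=k/3 + 1/3 and B=1, with C=k - 2.
Solve (k/3 + 1/3)·f(k+1) − (1)·f(k) = k - 2.
d = 0 from the (1,0,1) case.
Solving with deg f ≤ 0: f(k) = 3.
So s_k = (B(k−1)f/C)·t_k = (3/(k - 2))·t_k = 2*factorial(k)/3**k.
Verify: 2*(k - 2)*factorial(k)/(3*3**k) matches t_k.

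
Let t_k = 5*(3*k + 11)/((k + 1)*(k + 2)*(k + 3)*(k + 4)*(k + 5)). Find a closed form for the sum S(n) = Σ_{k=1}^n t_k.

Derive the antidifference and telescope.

S(n) = n*(n**2 + 10*n + 31)/(6*(n**3 + 10*n**2 + 31*n + 30))

Step 1: r(k) = (k + 1)*(3*k + 14)/((k + 6)*(3*k + 11)).
Take A(k)=k + 1, B(k)=k + 6, C(k)=k + 11/3.
f must satisfy (k + 1)·f(k+1) − (k + 5)·f(k) = k + 11/3.
Degrees (1,1,1) ⇒ d ≤ 4.
Match coefficients ⇒ f(k) = k*(k + 3)*(k**2 + 7*k + 14)/24.
Certificate R = B(k−1)f/C = k*(k + 3)*(k + 5)*(k**2 + 7*k + 14)/(8*(3*k + 11)) gives s_k = 5*k*(k**2 + 7*k + 14)/(8*(k**3 + 7*k**2 + 14*k + 8)).
Check: Δs_k = 5*(3*k + 11)/(k**5 + 15*k**4 + 85*k**3 + 225*k**2 + 274*k + 120). ✓
Σ_(k=1)^n t_k = s_(n+1) − s_(1) = (5*(n**3 + 10*n**2 + 31*n + 22)/(8*(n**3 + 10*n**2 + 31*n + 30))) − (11/24), i.e. n*(n**2 + 10*n + 31)/(6*(n**3 + 10*n**2 + 31*n + 30)).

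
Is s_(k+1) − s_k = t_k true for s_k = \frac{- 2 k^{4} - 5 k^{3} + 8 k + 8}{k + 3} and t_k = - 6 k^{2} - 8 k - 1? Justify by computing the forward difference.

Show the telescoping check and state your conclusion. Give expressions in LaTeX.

Invalid: residual \frac{4 k^{3} + 25 k^{2} + 27 k + 7}{k^{2} + 7 k + 12} ≠ 0.

s_(k+1) = (8*k - 2*(k + 1)**4 - 5*(k + 1)**3 + 16)/(k + 4)
s_(k+1) − s_k = (-6*k**4 - 46*k**3 - 104*k**2 - 76*k - 5)/(k**2 + 7*k + 12)
(s_(k+1) − s_k) − t_k = (4*k**3 + 25*k**2 + 27*k + 7)/(k**2 + 7*k + 12)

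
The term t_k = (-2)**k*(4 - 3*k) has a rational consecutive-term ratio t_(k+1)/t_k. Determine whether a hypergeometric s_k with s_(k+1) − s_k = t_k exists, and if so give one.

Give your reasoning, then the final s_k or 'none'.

r(k) = 2*(1 - 3*k)/(3*k - 4) after simplifying.
Factor: A=-2; B=1; C=k - 4/3.
Solve (-2)·f(k+1) − (1)·f(k) = k - 4/3.
From deg A=0, deg B=0, deg C=1: d=1.
Coefficient equations give f(k) = -(k - 2)/3.
Get s_k = R·t_k = (-2)**k*(k - 2) with R(k) = B(k−1)f(k)/C(k) = -(k - 2)/(3*k - 4).
Δs = (-2)**k*(4 - 3*k), as required.

s_k = (-2)**k*(k - 2)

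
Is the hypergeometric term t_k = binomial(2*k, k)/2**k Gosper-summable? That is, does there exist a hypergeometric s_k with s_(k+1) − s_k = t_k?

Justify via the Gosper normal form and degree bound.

The ratio is (2*k + 1)/(k + 1).
A = 2*k + 1, B = k + 1, C = 1.
Solve (2*k + 1)·f(k+1) − (k)·f(k) = 1.
deg f ≤ -1 (via 1,1,0).
Bound -1 < 0, so the key equation has no polynomial solution.

No — key equation has no polynomial f.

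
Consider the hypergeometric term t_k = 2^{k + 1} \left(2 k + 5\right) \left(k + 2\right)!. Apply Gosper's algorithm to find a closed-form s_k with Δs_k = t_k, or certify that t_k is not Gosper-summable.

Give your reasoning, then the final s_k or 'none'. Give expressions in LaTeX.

Compute t_(k+1)/t_k: get 2*(k + 3)*(2*k + 7)/(2*k + 5).
Normal form (A,B,C) = (2*k + 6, 1, k + 5/2).
Solve (2*k + 6)·f(k+1) − (1)·f(k) = k + 5/2.
From deg A=1, deg B=0, deg C=1: d=0.
Coefficient equations give f(k) = 1/2.
Get s_k = R·t_k = 2**(k + 1)*factorial(k + 2) with R(k) = B(k−1)f(k)/C(k) = 1/(2*k + 5).
Verify: 2**(k + 1)*(2*k + 5)*factorial(k + 2) matches t_k.

s_k = 2^{k + 1} \left(k + 2\right)!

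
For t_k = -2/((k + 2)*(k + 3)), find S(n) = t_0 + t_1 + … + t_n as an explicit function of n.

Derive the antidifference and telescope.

Step 1: r(k) = (k + 2)/(k + 4).
Factor: A=k + 2; B=k + 4; C=1.
Set up (k + 2)·f(k+1) − (k + 3)·f(k) − (1) = 0.
Bound: deg f ≤ 1.
A polynomial solution: f(k) = k/2.
Certificate R = B(k−1)f/C = k*(k + 3)/2 gives s_k = -k/(k + 2).
s_(k+1) − s_k = -2/(k**2 + 5*k + 6) = t_k.
Telescope: S(n) = s_(n+1) − s_(0) = (-n - 1)/(n + 3) − (0) = (-n - 1)/(n + 3).

S(n) = (-n - 1)/(n + 3)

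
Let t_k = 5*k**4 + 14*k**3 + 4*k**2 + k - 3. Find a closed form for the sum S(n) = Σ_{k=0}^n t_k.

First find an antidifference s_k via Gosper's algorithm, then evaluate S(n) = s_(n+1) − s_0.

S(n) = n**5 + 6*n**4 + 10*n**3 + 6*n**2 - 2*n - 3

The ratio is (5*k**4 + 34*k**3 + 76*k**2 + 71*k + 21)/(5*k**4 + 14*k**3 + 4*k**2 + k - 3).
So A=1 and B=1, with C=k**4 + 14*k**3/5 + 4*k**2/5 + k/5 - 3/5.
Set up (1)·f(k+1) − (1)·f(k) − (k**4 + 14*k**3/5 + 4*k**2/5 + k/5 - 3/5) = 0.
deg f ≤ 5 (via 0,0,4).
Solve for f: f(k) = k*(k**4 + k**3 - 4*k**2 + 2*k - 3)/5 (degree 5 ≤ 5).
So s_k = (B(k−1)f/C)·t_k = (k*(k**4 + k**3 - 4*k**2 + 2*k - 3)/(5*k**4 + 14*k**3 + 4*k**2 + k - 3))·t_k = k*(k**4 + k**3 - 4*k**2 + 2*k - 3).
Verify: 5*k**4 + 14*k**3 + 4*k**2 + k - 3 matches t_k.
Evaluate: s_(n+1) = n**5 + 6*n**4 + 10*n**3 + 6*n**2 - 2*n - 3; subtract s_(0) = 0 ⇒ S(n) = n**5 + 6*n**4 + 10*n**3 + 6*n**2 - 2*n - 3.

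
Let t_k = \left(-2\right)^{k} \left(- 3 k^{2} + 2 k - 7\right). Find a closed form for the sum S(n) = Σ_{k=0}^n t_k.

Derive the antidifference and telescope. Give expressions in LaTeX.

S(n) = - 2 \left(-2\right)^{n} n^{2} - 4 \left(-2\right)^{n} - 3

Ratio r(k) = 2*(2*k - 3*(k + 1)**2 - 5)/(3*k**2 - 2*k + 7).
Normal form (A,B,C) = (-2, 1, k**2 - 2*k/3 + 7/3).
Set up (-2)·f(k+1) − (1)·f(k) − (k**2 - 2*k/3 + 7/3) = 0.
deg f ≤ 2 (via 0,0,2).
Solving with deg f ≤ 2: f(k) = -(k**2 - 2*k + 3)/3.
Certificate R = B(k−1)f/C = -(k**2 - 2*k + 3)/(3*k**2 - 2*k + 7) gives s_k = (-2)**k*(k**2 - 2*k + 3).
s_(k+1) − s_k = (-2)**k*(-3*k**2 + 2*k - 7) = t_k.
s_(n+1) = (-2)**(n + 1)*(n**2 + 2) and s_(0) = 3, so S(n) = -2*(-2)**n*n**2 - 4*(-2)**n - 3.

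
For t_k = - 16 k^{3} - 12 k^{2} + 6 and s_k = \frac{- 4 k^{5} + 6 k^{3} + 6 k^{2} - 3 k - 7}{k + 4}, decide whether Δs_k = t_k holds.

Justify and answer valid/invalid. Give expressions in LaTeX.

Invalid: residual \frac{3 \left(12 k^{4} + 80 k^{3} + 50 k^{2} - 2 k - 31\right)}{k^{2} + 9 k + 20} ≠ 0.

s_(k+1) = (-3*k - 4*(k + 1)**5 + 6*(k + 1)**3 + 6*(k + 1)**2 - 10)/(k + 5)
s_(k+1) − s_k = (-16*k**5 - 120*k**4 - 188*k**3 - 84*k**2 + 48*k + 27)/(k**2 + 9*k + 20)
(s_(k+1) − s_k) − t_k = 3*(12*k**4 + 80*k**3 + 50*k**2 - 2*k - 31)/(k**2 + 9*k + 20)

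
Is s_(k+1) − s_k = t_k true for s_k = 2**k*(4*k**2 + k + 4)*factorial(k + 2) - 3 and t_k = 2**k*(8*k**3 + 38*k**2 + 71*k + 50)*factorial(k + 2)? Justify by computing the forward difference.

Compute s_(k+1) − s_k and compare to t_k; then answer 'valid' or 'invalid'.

Valid — Δs_k = t_k.

s_(k+1) = 2**(k + 1)*(k + 4*(k + 1)**2 + 5)*factorial(k + 3) - 3
s_(k+1) − s_k = 2**k*(8*k**3 + 38*k**2 + 71*k + 50)*factorial(k + 2)
(s_(k+1) − s_k) − t_k = 0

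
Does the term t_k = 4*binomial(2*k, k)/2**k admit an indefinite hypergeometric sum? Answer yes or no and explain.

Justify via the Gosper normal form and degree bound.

No — negative degree bound, so no certificate f.

Ratio r(k) = (2*k + 1)/(k + 1).
Take A(k)=2*k + 1, B(k)=k + 1, C(k)=1.
Solve (2*k + 1)·f(k+1) − (k)·f(k) = 1.
d = -1 from the (1,1,0) case.
deg f ≤ -1 is impossible — no certificate.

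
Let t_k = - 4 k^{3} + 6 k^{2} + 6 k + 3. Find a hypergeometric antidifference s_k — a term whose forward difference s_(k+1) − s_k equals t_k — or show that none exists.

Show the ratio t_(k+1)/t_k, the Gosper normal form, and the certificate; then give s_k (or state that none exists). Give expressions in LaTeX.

The ratio is (4*k**3 + 6*k**2 - 6*k - 11)/(4*k**3 - 6*k**2 - 6*k - 3).
So A=1 and B=1, with C=k**3 - 3*k**2/2 - 3*k/2 - 3/4.
Solve (1)·f(k+1) − (1)·f(k) = k**3 - 3*k**2/2 - 3*k/2 - 3/4.
Bound: deg f ≤ 4.
Coefficient equations give f(k) = k*(k**3 - 4*k**2 + k - 1)/4.
Certificate R = B(k−1)f/C = k*(k**3 - 4*k**2 + k - 1)/(4*k**3 - 6*k**2 - 6*k - 3) gives s_k = k*(-k**3 + 4*k**2 - k + 1).
s_(k+1) − s_k = -4*k**3 + 6*k**2 + 6*k + 3 = t_k.

s_k = k \left(- k^{3} + 4 k^{2} - k + 1\right)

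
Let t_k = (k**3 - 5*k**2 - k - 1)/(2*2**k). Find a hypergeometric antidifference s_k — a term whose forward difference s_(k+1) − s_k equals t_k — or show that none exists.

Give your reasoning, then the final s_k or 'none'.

Ratio r(k) = (k**3/2 - k**2 - 4*k - 3)/(k**3 - 5*k**2 - k - 1).
Gosper form: A/B · C(k+1)/C(k) with A=1/2, B=1, C=k**3 - 5*k**2 - k - 1.
Set up (1/2)·f(k+1) − (1)·f(k) − (k**3 - 5*k**2 - k - 1) = 0.
deg f ≤ 3 (via 0,0,3).
Coefficient equations give f(k) = -2*(k**3 - 2*k**2 - 2*k - 4).
Certificate R = B(k−1)f/C = -2*(k**3 - 2*k**2 - 2*k - 4)/(k**3 - 5*k**2 - k - 1) gives s_k = (-k**3 + 2*k**2 + 2*k + 4)/2**k.
Verify: (k**3 - 5*k**2 - k - 1)/(2*2**k) matches t_k.

s_k = (-k**3 + 2*k**2 + 2*k + 4)/2**k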